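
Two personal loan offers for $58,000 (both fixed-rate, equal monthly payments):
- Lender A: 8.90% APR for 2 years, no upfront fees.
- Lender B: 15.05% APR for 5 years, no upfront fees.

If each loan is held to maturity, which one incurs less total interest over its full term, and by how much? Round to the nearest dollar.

Lender A: monthly rate = 8.9%/12 = 0.0074167; payment = 58,000 × 0.0074167 / (1 − (1+0.0074167)^−24) = $2,647.05.
Total interest on Lender A = 24 × $2,647.05 − $58,000 = $5,529.20.
Lender B: at 15.05% the monthly rate is 0.0125417, so the payment is 58,000 × 0.0125417 / (1 − 1.0125417^−60) = $1,381.34.
Total interest on Lender B = 60 × $1,381.34 − $58,000 = $24,880.40.
Lender A is lower by $19,351.20.

Lender A by $19,351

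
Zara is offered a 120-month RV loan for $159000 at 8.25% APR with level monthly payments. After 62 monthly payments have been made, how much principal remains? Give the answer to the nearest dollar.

With monthly rate i = 8.25%/12 = 0.0068750, the balance after k of n payments is P · [(1+i)^n − (1+i)^k] / [(1+i)^n − 1].
(1+0.0068750)^120 = 2.27544809 and (1+0.0068750)^62 = 1.52927145, so the balance is 159,000 × (2.27544809 − 1.52927145) / (2.27544809 − 1) = $93,019.92.

$93,020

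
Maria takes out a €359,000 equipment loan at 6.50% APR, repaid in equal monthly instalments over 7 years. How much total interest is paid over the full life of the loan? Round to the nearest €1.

Monthly rate = 6.5%/12 = 0.0054167; payment = 359,000 × 0.0054167 / (1 − (1+0.0054167)^−84) = €5,330.95.
Total paid = 84 × €5,330.95 = €447,799.80; interest = €447,799.80 − €359,000 = €88,799.80.

€88,800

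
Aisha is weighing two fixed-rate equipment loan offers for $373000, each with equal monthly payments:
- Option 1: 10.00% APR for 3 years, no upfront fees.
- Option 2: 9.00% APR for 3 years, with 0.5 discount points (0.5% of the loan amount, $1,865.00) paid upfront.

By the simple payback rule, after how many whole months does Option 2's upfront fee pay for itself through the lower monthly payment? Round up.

Option 1: monthly rate = 10%/12 = 0.0083333; payment = 373,000 × 0.0083333 / (1 − (1+0.0083333)^−36) = $12,035.66.
Option 2: at 9.00% the monthly rate is 0.0075000, so the payment is 373,000 × 0.0075000 / (1 − 1.0075000^−36) = $11,861.30.
Monthly savings = $12,035.66 − $11,861.30 = $174.36.
Break-even = $1,865.00 / $174.36 = 10.70 → 11 months.

11 months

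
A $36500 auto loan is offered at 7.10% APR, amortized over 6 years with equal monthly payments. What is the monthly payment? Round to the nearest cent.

$624.04

Monthly rate = 7.1%/12 = 0.0059167; payment = 36,500 × 0.0059167 / (1 − (1+0.0059167)^−72) = $624.04.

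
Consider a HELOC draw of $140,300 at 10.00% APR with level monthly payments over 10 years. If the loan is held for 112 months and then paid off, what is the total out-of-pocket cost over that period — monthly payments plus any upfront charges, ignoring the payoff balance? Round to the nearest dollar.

$207,656

At 10.00% the monthly rate is 0.0083333, so the payment is 140,300 × 0.0083333 / (1 − 1.0083333^−120) = $1,854.07.
Total outlay = 112 × $1,854.07 = $207,655.84.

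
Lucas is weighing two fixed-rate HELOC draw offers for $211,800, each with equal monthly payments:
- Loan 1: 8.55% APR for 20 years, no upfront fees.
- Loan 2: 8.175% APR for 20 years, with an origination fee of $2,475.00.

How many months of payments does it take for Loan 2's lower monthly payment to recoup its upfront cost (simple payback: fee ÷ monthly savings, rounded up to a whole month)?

Loan 1: at 8.55% the monthly rate is 0.0071250, so the payment is 211,800 × 0.0071250 / (1 − 1.0071250^−240) = $1,844.76.
Loan 2: monthly rate = 8.175%/12 = 0.0068125; payment = 211,800 × 0.0068125 / (1 − (1+0.0068125)^−240) = $1,794.72.
Monthly savings = $1,844.76 − $1,794.72 = $50.04.
Break-even = $2,475.00 / $50.04 = 49.46 → 50 months.

50 months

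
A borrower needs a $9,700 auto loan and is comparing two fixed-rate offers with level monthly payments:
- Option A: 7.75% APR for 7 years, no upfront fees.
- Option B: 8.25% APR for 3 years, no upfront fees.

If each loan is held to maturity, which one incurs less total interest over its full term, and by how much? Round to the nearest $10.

Option B by $1,620

Option A: monthly rate = 7.75%/12 = 0.0064583; payment = 9,700 × 0.0064583 / (1 − (1+0.0064583)^−84) = $149.98.
Total interest on Option A = 84 × $149.98 − $9,700 = $2,898.32.
Option B: monthly rate = 8.25%/12 = 0.0068750; payment = 9,700 × 0.0068750 / (1 − (1+0.0068750)^−36) = $305.08.
Total interest on Option B = 36 × $305.08 − $9,700 = $1,282.88.
Option B is lower by $1,615.44.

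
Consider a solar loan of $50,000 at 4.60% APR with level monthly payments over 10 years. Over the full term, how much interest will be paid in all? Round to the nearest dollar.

$12,473

Monthly rate = 4.6%/12 = 0.0038333; payment = 50,000 × 0.0038333 / (1 − (1+0.0038333)^−120) = $520.61.
Total paid = 120 × $520.61 = $62,473.20; interest = $62,473.20 − $50,000 = $12,473.20.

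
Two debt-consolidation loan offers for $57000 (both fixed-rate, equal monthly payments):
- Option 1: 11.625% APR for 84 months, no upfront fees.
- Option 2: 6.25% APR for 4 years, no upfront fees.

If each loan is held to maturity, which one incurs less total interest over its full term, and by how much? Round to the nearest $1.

Option 1: at 11.625% the monthly rate is 0.0096875, so the payment is 57,000 × 0.0096875 / (1 − 1.0096875^−84) = $994.81.
Total interest on Option 1 = 84 × $994.81 − $57,000 = $26,564.04.
Option 2: monthly rate = 6.25%/12 = 0.0052083; payment = 57,000 × 0.0052083 / (1 − (1+0.0052083)^−48) = $1,345.19.
Total interest on Option 2 = 48 × $1,345.19 − $57,000 = $7,569.12.
Option 2 is lower by $18,994.92.

Option 2 by $18,995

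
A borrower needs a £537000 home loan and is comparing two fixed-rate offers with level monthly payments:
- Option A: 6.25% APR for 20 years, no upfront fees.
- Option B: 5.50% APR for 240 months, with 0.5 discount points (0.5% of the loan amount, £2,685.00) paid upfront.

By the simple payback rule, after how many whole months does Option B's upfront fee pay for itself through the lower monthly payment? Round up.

12 months

Option A: monthly rate = 6.25%/12 = 0.0052083; payment = 537,000 × 0.0052083 / (1 − (1+0.0052083)^−240) = £3,925.08.
Option B: monthly rate = 5.5%/12 = 0.0045833; payment = 537,000 × 0.0045833 / (1 − (1+0.0045833)^−240) = £3,693.95.
Monthly savings = £3,925.08 − £3,693.95 = £231.13.
Break-even = £2,685.00 / £231.13 = 11.62 → 12 months.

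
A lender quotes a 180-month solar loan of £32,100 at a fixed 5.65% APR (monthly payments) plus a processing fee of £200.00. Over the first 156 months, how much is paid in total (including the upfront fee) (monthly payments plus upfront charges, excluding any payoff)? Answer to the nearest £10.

Monthly rate = 5.65%/12 = 0.0047083; payment = 32,100 × 0.0047083 / (1 − (1+0.0047083)^−180) = £264.85.
Total outlay = 156 × £264.85 + £200.00 = £41,516.60.

£41,520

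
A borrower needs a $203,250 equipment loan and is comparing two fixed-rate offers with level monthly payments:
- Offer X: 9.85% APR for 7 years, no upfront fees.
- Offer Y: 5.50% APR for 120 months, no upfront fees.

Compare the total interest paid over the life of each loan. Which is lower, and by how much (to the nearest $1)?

Offer X: monthly rate = 9.85%/12 = 0.0082083; payment = 203,250 × 0.0082083 / (1 − (1+0.0082083)^−84) = $3,358.46.
Total interest on Offer X = 84 × $3,358.46 − $203,250 = $78,860.64.
Offer Y: at 5.50% the monthly rate is 0.0045833, so the payment is 203,250 × 0.0045833 / (1 − 1.0045833^−120) = $2,205.80.
Total interest on Offer Y = 120 × $2,205.80 − $203,250 = $61,446.00.
Offer Y is lower by $17,414.64.

Offer Y by $17,415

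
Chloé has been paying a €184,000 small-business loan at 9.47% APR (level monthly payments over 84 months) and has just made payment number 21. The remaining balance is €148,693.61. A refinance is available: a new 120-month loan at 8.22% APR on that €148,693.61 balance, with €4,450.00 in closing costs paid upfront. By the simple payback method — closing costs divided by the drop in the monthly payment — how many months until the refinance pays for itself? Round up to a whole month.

Current payment = 184,000 × 9.47%/12 / (1 − (1+0.0078917)^−84) = €3,004.47.
Refinanced payment = 148,693.61 × 0.0068500 / (1 − (1+0.0068500)^−120) = €1,821.40.
Monthly savings = €3,004.47 − €1,821.40 = €1,183.07.
Break-even = €4,450.00 / €1,183.07 = 3.76 → 4 months.

4 months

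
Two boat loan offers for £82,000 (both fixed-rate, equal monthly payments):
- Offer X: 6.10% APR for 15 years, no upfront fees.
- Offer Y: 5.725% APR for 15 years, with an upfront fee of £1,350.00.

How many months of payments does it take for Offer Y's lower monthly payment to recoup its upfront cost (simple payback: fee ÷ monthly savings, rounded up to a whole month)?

82 months

Offer X: monthly rate = 6.1%/12 = 0.0050833; payment = 82,000 × 0.0050833 / (1 − (1+0.0050833)^−180) = £696.40.
Offer Y: at 5.725% the monthly rate is 0.0047708, so the payment is 82,000 × 0.0047708 / (1 − 1.0047708^−180) = £679.84.
Monthly savings = £696.40 − £679.84 = £16.56.
Break-even = £1,350.00 / £16.56 = 81.52 → 82 months.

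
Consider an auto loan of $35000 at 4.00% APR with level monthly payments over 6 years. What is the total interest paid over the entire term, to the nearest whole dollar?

$4,426

At 4.00% the monthly rate is 0.0033333, so the payment is 35,000 × 0.0033333 / (1 − 1.0033333^−72) = $547.58.
Total paid = 72 × $547.58 = $39,425.76; interest = $39,425.76 − $35,000 = $4,425.76.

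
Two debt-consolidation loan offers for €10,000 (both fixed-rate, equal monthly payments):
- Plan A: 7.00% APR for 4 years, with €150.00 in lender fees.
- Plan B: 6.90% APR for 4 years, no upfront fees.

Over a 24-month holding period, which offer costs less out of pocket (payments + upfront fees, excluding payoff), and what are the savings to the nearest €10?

Plan A: at 7.00% the monthly rate is 0.0058333, so the payment is 10,000 × 0.0058333 / (1 − 1.0058333^−48) = €239.46.
Plan B: monthly rate = 6.9%/12 = 0.0057500; payment = 10,000 × 0.0057500 / (1 − (1+0.0057500)^−48) = €239.00.
Over 24 months: Plan A costs 24 × €239.46 + €150.00 = €5,897.04; Plan B costs 24 × €239.00 = €5,736.00.
Plan B is cheaper by €5,897.04 − €5,736.00 = €161.04.

Plan B by €160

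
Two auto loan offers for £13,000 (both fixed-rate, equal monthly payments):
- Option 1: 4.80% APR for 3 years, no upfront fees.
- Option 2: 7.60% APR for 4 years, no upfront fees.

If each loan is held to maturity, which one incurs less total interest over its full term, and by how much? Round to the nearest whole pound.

Option 1 by £1,132

Option 1: at 4.80% the monthly rate is 0.0040000, so the payment is 13,000 × 0.0040000 / (1 − 1.0040000^−36) = £388.46.
Total interest on Option 1 = 36 × £388.46 − £13,000 = £984.56.
Option 2: at 7.60% the monthly rate is 0.0063333, so the payment is 13,000 × 0.0063333 / (1 − 1.0063333^−48) = £314.93.
Total interest on Option 2 = 48 × £314.93 − £13,000 = £2,116.64.
Option 1 is lower by £1,132.08.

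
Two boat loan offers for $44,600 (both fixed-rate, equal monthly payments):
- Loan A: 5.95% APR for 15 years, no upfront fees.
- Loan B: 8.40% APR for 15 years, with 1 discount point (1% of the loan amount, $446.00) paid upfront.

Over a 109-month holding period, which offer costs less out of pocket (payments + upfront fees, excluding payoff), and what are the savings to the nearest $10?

Loan A: at 5.95% the monthly rate is 0.0049583, so the payment is 44,600 × 0.0049583 / (1 − 1.0049583^−180) = $375.16.
Loan B: monthly rate = 8.4%/12 = 0.0070000; payment = 44,600 × 0.0070000 / (1 − (1+0.0070000)^−180) = $436.58.
Over 109 months: Loan A costs 109 × $375.16 = $40,892.44; Loan B costs 109 × $436.58 + $446.00 = $48,033.22.
Loan A is cheaper by $48,033.22 − $40,892.44 = $7,140.78.

Loan A by $7,140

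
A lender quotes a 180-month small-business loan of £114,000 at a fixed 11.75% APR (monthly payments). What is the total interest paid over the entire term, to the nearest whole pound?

Monthly rate = 11.75%/12 = 0.0097917; payment = 114,000 × 0.0097917 / (1 − (1+0.0097917)^−180) = £1,349.91.
Total paid = 180 × £1,349.91 = £242,983.80; interest = £242,983.80 − £114,000 = £128,983.80.

£128,984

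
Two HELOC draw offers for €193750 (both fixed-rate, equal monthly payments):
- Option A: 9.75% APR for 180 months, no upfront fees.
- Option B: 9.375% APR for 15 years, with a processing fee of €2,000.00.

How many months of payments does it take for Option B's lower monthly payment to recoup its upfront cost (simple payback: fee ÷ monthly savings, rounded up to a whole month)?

46 months

Option A: at 9.75% the monthly rate is 0.0081250, so the payment is 193,750 × 0.0081250 / (1 − 1.0081250^−180) = €2,052.52.
Option B: monthly rate = 9.375%/12 = 0.0078125; payment = 193,750 × 0.0078125 / (1 − (1+0.0078125)^−180) = €2,008.60.
Monthly savings = €2,052.52 − €2,008.60 = €43.92.
Break-even = €2,000.00 / €43.92 = 45.54 → 46 months.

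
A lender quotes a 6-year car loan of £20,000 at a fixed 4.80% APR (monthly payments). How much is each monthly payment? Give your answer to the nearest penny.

At 4.80% the monthly rate is 0.0040000, so the payment is 20,000 × 0.0040000 / (1 − 1.0040000^−72) = £320.25.

£320.25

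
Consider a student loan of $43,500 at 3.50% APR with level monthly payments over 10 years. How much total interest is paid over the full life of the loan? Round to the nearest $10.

At 3.50% the monthly rate is 0.0029167, so the payment is 43,500 × 0.0029167 / (1 − 1.0029167^−120) = $430.15.
Total paid = 120 × $430.15 = $51,618.00; interest = $51,618.00 − $43,500 = $8,118.00.

$8,120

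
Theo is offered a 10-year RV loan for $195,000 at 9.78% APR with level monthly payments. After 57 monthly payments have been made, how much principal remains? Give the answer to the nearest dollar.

$125,415

With monthly rate i = 9.78%/12 = 0.0081500, the balance after k of n payments is P · [(1+i)^n − (1+i)^k] / [(1+i)^n − 1].
(1+0.0081500)^120 = 2.64861317 and (1+0.0081500)^57 = 1.58830464, so the balance is 195,000 × (2.64861317 − 1.58830464) / (2.64861317 − 1) = $125,414.60.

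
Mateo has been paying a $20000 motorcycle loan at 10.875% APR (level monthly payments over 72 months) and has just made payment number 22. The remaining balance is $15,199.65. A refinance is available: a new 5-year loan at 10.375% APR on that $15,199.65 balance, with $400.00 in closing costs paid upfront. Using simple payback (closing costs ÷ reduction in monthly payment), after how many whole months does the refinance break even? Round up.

8 months

Current payment = 20,000 × 10.875%/12 / (1 − (1+0.0090625)^−72) = $379.40.
Refinanced payment = 15,199.65 × 0.0086458 / (1 − (1+0.0086458)^−60) = $325.76.
Monthly savings = $379.40 − $325.76 = $53.64.
Break-even = $400.00 / $53.64 = 7.46 → 8 months.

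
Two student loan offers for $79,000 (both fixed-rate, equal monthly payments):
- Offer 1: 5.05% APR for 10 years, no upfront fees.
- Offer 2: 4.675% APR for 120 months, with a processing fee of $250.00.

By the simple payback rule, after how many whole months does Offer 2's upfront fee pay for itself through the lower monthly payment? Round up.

18 months

Offer 1: monthly rate = 5.05%/12 = 0.0042083; payment = 79,000 × 0.0042083 / (1 − (1+0.0042083)^−120) = $839.85.
Offer 2: monthly rate = 4.675%/12 = 0.0038958; payment = 79,000 × 0.0038958 / (1 − (1+0.0038958)^−120) = $825.42.
Monthly savings = $839.85 − $825.42 = $14.43.
Break-even = $250.00 / $14.43 = 17.33 → 18 months.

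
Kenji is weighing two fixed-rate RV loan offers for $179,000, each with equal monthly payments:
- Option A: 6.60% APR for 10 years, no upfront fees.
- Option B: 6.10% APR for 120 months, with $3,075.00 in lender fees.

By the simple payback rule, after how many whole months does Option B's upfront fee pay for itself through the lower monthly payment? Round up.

Option A: at 6.60% the monthly rate is 0.0055000, so the payment is 179,000 × 0.0055000 / (1 − 1.0055000^−120) = $2,041.63.
Option B: at 6.10% the monthly rate is 0.0050833, so the payment is 179,000 × 0.0050833 / (1 − 1.0050833^−120) = $1,996.27.
Monthly savings = $2,041.63 − $1,996.27 = $45.36.
Break-even = $3,075.00 / $45.36 = 67.79 → 68 months.

68 months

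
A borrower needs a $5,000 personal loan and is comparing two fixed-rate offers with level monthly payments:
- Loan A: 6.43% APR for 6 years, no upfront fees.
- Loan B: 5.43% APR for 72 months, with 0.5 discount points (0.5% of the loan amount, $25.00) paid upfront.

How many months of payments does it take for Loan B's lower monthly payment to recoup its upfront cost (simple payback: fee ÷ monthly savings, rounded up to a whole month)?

Loan A: monthly rate = 6.43%/12 = 0.0053583; payment = 5,000 × 0.0053583 / (1 − (1+0.0053583)^−72) = $83.88.
Loan B: at 5.43% the monthly rate is 0.0045250, so the payment is 5,000 × 0.0045250 / (1 − 1.0045250^−72) = $81.53.
Monthly savings = $83.88 − $81.53 = $2.35.
Break-even = $25.00 / $2.35 = 10.64 → 11 months.

11 months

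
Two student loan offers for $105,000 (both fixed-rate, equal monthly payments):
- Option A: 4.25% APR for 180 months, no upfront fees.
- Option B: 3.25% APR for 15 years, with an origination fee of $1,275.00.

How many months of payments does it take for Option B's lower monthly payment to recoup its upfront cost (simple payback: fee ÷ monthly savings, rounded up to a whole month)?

Option A: at 4.25% the monthly rate is 0.0035417, so the payment is 105,000 × 0.0035417 / (1 − 1.0035417^−180) = $789.89.
Option B: monthly rate = 3.25%/12 = 0.0027083; payment = 105,000 × 0.0027083 / (1 − (1+0.0027083)^−180) = $737.80.
Monthly savings = $789.89 − $737.80 = $52.09.
Break-even = $1,275.00 / $52.09 = 24.48 → 25 months.

25 months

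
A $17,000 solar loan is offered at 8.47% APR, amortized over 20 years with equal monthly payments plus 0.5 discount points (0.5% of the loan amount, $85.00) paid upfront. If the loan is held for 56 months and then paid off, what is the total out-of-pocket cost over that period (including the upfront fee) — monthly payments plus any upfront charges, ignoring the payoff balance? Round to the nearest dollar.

$8,329

At 8.47% the monthly rate is 0.0070583, so the payment is 17,000 × 0.0070583 / (1 − 1.0070583^−240) = $147.21.
Total outlay = 56 × $147.21 + $85.00 = $8,328.76.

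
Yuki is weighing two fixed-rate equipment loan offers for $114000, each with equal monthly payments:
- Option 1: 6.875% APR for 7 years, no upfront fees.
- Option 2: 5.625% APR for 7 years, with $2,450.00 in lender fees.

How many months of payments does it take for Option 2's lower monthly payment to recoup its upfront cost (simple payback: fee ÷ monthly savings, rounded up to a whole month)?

36 months

Option 1: at 6.875% the monthly rate is 0.0057292, so the payment is 114,000 × 0.0057292 / (1 − 1.0057292^−84) = $1,713.61.
Option 2: monthly rate = 5.625%/12 = 0.0046875; payment = 114,000 × 0.0046875 / (1 − (1+0.0046875)^−84) = $1,644.96.
Monthly savings = $1,713.61 − $1,644.96 = $68.65.
Break-even = $2,450.00 / $68.65 = 35.69 → 36 months.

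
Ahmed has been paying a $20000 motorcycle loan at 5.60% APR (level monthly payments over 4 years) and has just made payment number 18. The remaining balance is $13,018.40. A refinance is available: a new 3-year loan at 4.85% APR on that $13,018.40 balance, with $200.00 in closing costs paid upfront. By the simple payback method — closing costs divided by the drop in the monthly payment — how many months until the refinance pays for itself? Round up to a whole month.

Current payment = 20,000 × 5.6%/12 / (1 − (1+0.0046667)^−48) = $466.04.
Refinanced payment = 13,018.40 × 0.0040417 / (1 − (1+0.0040417)^−36) = $389.30.
Monthly savings = $466.04 − $389.30 = $76.74.
Break-even = $200.00 / $76.74 = 2.61 → 3 months.

3 months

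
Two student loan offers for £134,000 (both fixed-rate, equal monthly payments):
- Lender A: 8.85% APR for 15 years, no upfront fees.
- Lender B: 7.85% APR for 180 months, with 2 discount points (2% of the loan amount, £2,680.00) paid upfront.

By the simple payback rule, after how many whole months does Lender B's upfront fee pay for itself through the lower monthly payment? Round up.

Lender A: monthly rate = 8.85%/12 = 0.0073750; payment = 134,000 × 0.0073750 / (1 − (1+0.0073750)^−180) = £1,347.19.
Lender B: monthly rate = 7.85%/12 = 0.0065417; payment = 134,000 × 0.0065417 / (1 − (1+0.0065417)^−180) = £1,269.00.
Monthly savings = £1,347.19 − £1,269.00 = £78.19.
Break-even = £2,680.00 / £78.19 = 34.28 → 35 months.

35 months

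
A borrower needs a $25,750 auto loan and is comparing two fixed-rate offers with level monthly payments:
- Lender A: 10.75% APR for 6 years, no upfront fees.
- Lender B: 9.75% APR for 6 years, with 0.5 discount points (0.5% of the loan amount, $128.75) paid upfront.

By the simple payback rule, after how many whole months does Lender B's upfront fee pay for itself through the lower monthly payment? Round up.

Lender A: at 10.75% the monthly rate is 0.0089583, so the payment is 25,750 × 0.0089583 / (1 − 1.0089583^−72) = $486.84.
Lender B: monthly rate = 9.75%/12 = 0.0081250; payment = 25,750 × 0.0081250 / (1 − (1+0.0081250)^−72) = $473.80.
Monthly savings = $486.84 − $473.80 = $13.04.
Break-even = $128.75 / $13.04 = 9.87 → 10 months.

10 months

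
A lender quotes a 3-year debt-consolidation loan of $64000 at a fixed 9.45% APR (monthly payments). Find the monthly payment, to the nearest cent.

$2,048.61

Monthly rate = 9.45%/12 = 0.0078750; payment = 64,000 × 0.0078750 / (1 − (1+0.0078750)^−36) = $2,048.61.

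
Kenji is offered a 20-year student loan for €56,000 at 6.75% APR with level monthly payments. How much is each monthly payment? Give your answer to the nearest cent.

€425.80

Monthly rate = 6.75%/12 = 0.0056250; payment = 56,000 × 0.0056250 / (1 − (1+0.0056250)^−240) = €425.80.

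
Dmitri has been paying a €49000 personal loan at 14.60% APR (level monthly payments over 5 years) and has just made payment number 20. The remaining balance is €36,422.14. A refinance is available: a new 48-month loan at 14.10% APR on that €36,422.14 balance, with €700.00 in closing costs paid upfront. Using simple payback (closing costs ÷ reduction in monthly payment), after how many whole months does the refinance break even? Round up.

5 months

Current payment = 49,000 × 14.6%/12 / (1 − (1+0.0121667)^−60) = €1,155.44.
Refinanced payment = 36,422.14 × 0.0117500 / (1 − (1+0.0117500)^−48) = €997.12.
Monthly savings = €1,155.44 − €997.12 = €158.32.
Break-even = €700.00 / €158.32 = 4.42 → 5 months.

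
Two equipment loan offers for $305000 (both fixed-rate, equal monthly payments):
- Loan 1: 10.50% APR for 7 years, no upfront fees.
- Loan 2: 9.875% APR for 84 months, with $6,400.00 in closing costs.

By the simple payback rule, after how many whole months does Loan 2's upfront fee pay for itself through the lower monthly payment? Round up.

Loan 1: monthly rate = 10.5%/12 = 0.0087500; payment = 305,000 × 0.0087500 / (1 − (1+0.0087500)^−84) = $5,142.51.
Loan 2: at 9.875% the monthly rate is 0.0082292, so the payment is 305,000 × 0.0082292 / (1 − 1.0082292^−84) = $5,043.68.
Monthly savings = $5,142.51 − $5,043.68 = $98.83.
Break-even = $6,400.00 / $98.83 = 64.76 → 65 months.

65 months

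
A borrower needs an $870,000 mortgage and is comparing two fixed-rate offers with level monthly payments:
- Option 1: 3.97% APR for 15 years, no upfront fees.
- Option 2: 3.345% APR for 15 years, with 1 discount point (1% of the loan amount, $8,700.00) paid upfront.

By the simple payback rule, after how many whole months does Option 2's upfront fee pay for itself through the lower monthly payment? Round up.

Option 1: monthly rate = 3.97%/12 = 0.0033083; payment = 870,000 × 0.0033083 / (1 − (1+0.0033083)^−180) = $6,422.21.
Option 2: at 3.345% the monthly rate is 0.0027875, so the payment is 870,000 × 0.0027875 / (1 − 1.0027875^−180) = $6,153.47.
Monthly savings = $6,422.21 − $6,153.47 = $268.74.
Break-even = $8,700.00 / $268.74 = 32.37 → 33 months.

33 months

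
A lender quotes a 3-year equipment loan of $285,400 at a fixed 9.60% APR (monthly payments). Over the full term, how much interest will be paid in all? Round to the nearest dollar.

Monthly rate = 9.6%/12 = 0.0080000; payment = 285,400 × 0.0080000 / (1 − (1+0.0080000)^−36) = $9,155.55.
Total paid = 36 × $9,155.55 = $329,599.80; interest = $329,599.80 − $285,400 = $44,199.80.

$44,200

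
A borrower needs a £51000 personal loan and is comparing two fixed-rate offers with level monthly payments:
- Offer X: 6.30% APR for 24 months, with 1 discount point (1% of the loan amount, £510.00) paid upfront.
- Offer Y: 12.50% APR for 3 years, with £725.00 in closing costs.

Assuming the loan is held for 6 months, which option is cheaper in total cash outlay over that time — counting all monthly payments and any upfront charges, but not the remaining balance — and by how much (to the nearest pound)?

Offer X: at 6.30% the monthly rate is 0.0052500, so the payment is 51,000 × 0.0052500 / (1 − 1.0052500^−24) = £2,267.25.
Offer Y: at 12.50% the monthly rate is 0.0104167, so the payment is 51,000 × 0.0104167 / (1 − 1.0104167^−36) = £1,706.13.
Over 6 months: Offer X costs 6 × £2,267.25 + £510.00 = £14,113.50; Offer Y costs 6 × £1,706.13 + £725.00 = £10,961.78.
Offer Y is cheaper by £14,113.50 − £10,961.78 = £3,151.72.

Offer Y by £3,152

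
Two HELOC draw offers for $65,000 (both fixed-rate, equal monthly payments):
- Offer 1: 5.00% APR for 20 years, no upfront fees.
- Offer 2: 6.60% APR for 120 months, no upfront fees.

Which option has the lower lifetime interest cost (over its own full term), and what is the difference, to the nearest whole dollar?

Offer 1: at 5.00% the monthly rate is 0.0041667, so the payment is 65,000 × 0.0041667 / (1 − 1.0041667^−240) = $428.97.
Total interest on Offer 1 = 240 × $428.97 − $65,000 = $37,952.80.
Offer 2: monthly rate = 6.6%/12 = 0.0055000; payment = 65,000 × 0.0055000 / (1 − (1+0.0055000)^−120) = $741.37.
Total interest on Offer 2 = 120 × $741.37 − $65,000 = $23,964.40.
Offer 2 is lower by $13,988.40.

Offer 2 by $13,988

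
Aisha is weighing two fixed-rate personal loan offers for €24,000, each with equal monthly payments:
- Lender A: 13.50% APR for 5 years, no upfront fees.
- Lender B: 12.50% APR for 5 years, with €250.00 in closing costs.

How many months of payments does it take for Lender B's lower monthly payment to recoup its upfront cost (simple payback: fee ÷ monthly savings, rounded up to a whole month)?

Lender A: at 13.50% the monthly rate is 0.0112500, so the payment is 24,000 × 0.0112500 / (1 − 1.0112500^−60) = €552.24.
Lender B: monthly rate = 12.5%/12 = 0.0104167; payment = 24,000 × 0.0104167 / (1 − (1+0.0104167)^−60) = €539.95.
Monthly savings = €552.24 − €539.95 = €12.29.
Break-even = €250.00 / €12.29 = 20.34 → 21 months.

21 months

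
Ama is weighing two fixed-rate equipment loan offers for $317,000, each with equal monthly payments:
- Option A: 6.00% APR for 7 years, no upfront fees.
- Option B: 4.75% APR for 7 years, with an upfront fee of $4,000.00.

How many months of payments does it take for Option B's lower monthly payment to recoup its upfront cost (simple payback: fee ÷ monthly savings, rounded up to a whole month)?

Option A: monthly rate = 6%/12 = 0.0050000; payment = 317,000 × 0.0050000 / (1 − (1+0.0050000)^−84) = $4,630.91.
Option B: monthly rate = 4.75%/12 = 0.0039583; payment = 317,000 × 0.0039583 / (1 − (1+0.0039583)^−84) = $4,443.31.
Monthly savings = $4,630.91 − $4,443.31 = $187.60.
Break-even = $4,000.00 / $187.60 = 21.32 → 22 months.

22 months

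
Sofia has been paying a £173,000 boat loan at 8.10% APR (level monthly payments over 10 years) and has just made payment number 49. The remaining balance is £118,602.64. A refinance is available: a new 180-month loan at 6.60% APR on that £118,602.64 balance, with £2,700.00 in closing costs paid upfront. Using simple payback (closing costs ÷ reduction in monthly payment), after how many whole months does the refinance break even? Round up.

Current payment = 173,000 × 8.1%/12 / (1 − (1+0.0067500)^−120) = £2,108.12.
Refinanced payment = 118,602.64 × 0.0055000 / (1 − (1+0.0055000)^−180) = £1,039.69.
Monthly savings = £2,108.12 − £1,039.69 = £1,068.43.
Break-even = £2,700.00 / £1,068.43 = 2.53 → 3 months.

3 months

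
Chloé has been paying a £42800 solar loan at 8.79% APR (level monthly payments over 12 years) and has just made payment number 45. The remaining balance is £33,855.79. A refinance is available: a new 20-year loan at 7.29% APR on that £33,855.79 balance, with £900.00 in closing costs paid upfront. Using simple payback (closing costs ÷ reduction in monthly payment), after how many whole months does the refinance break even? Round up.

5 months

Current payment = 42,800 × 8.79%/12 / (1 − (1+0.0073250)^−144) = £482.03.
Refinanced payment = 33,855.79 × 0.0060750 / (1 − (1+0.0060750)^−240) = £268.41.
Monthly savings = £482.03 − £268.41 = £213.62.
Break-even = £900.00 / £213.62 = 4.21 → 5 months.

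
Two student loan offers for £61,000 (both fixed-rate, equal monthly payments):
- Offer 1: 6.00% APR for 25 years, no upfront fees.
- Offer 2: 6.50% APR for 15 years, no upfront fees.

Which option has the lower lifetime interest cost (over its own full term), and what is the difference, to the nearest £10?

Offer 2 by £22,260

Offer 1: monthly rate = 6%/12 = 0.0050000; payment = 61,000 × 0.0050000 / (1 − (1+0.0050000)^−300) = £393.02.
Total interest on Offer 1 = 300 × £393.02 − £61,000 = £56,906.00.
Offer 2: at 6.50% the monthly rate is 0.0054167, so the payment is 61,000 × 0.0054167 / (1 − 1.0054167^−180) = £531.38.
Total interest on Offer 2 = 180 × £531.38 − £61,000 = £34,648.40.
Offer 2 is lower by £22,257.60.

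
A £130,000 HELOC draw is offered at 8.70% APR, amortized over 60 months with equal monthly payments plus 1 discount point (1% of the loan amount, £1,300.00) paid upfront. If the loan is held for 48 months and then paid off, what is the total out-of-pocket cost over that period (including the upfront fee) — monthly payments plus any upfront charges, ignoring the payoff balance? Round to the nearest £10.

Monthly rate = 8.7%/12 = 0.0072500; payment = 130,000 × 0.0072500 / (1 − (1+0.0072500)^−60) = £2,679.70.
Total outlay = 48 × £2,679.70 + £1,300.00 = £129,925.60.

£129,930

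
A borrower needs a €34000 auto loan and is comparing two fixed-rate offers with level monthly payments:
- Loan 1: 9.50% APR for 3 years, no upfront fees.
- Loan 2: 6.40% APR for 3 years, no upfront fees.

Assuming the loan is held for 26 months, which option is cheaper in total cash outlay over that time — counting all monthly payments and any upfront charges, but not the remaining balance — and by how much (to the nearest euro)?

Loan 1: at 9.50% the monthly rate is 0.0079167, so the payment is 34,000 × 0.0079167 / (1 − 1.0079167^−36) = €1,089.12.
Loan 2: at 6.40% the monthly rate is 0.0053333, so the payment is 34,000 × 0.0053333 / (1 − 1.0053333^−36) = €1,040.52.
Over 26 months: Loan 1 costs 26 × €1,089.12 = €28,317.12; Loan 2 costs 26 × €1,040.52 = €27,053.52.
Loan 2 is cheaper by €28,317.12 − €27,053.52 = €1,263.60.

Loan 2 by €1,264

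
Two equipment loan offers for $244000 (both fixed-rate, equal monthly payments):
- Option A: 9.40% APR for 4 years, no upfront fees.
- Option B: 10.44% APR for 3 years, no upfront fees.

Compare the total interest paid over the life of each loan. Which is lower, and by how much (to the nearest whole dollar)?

Option A: at 9.40% the monthly rate is 0.0078333, so the payment is 244,000 × 0.0078333 / (1 − 1.0078333^−48) = $6,118.40.
Total interest on Option A = 48 × $6,118.40 − $244,000 = $49,683.20.
Option B: at 10.44% the monthly rate is 0.0087000, so the payment is 244,000 × 0.0087000 / (1 − 1.0087000^−36) = $7,923.69.
Total interest on Option B = 36 × $7,923.69 − $244,000 = $41,252.84.
Option B is lower by $8,430.36.

Option B by $8,430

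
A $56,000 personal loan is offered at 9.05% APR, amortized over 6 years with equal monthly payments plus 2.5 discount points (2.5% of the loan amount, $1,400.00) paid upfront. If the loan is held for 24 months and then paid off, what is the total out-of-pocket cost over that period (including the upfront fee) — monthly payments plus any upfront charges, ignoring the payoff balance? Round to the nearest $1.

At 9.05% the monthly rate is 0.0075417, so the payment is 56,000 × 0.0075417 / (1 − 1.0075417^−72) = $1,010.82.
Total outlay = 24 × $1,010.82 + $1,400.00 = $25,659.68.

$25,660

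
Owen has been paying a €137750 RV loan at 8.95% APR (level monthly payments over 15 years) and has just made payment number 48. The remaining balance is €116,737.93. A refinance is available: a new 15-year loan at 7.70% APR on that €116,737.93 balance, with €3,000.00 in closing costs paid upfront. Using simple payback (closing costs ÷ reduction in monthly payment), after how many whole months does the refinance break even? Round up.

11 months

Current payment = 137,750 × 8.95%/12 / (1 − (1+0.0074583)^−180) = €1,393.06.
Refinanced payment = 116,737.93 × 0.0064167 / (1 − (1+0.0064167)^−180) = €1,095.49.
Monthly savings = €1,393.06 − €1,095.49 = €297.57.
Break-even = €3,000.00 / €297.57 = 10.08 → 11 months.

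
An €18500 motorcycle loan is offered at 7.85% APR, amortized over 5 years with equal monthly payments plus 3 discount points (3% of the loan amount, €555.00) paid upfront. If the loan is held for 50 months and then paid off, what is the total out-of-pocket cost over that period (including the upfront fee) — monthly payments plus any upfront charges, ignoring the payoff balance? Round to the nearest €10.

At 7.85% the monthly rate is 0.0065417, so the payment is 18,500 × 0.0065417 / (1 − 1.0065417^−60) = €373.79.
Total outlay = 50 × €373.79 + €555.00 = €19,244.50.

€19,240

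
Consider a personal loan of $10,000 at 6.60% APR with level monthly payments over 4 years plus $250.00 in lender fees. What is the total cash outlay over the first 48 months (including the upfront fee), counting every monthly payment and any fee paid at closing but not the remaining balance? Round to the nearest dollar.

$11,655

At 6.60% the monthly rate is 0.0055000, so the payment is 10,000 × 0.0055000 / (1 − 1.0055000^−48) = $237.61.
Total outlay = 48 × $237.61 + $250.00 = $11,655.28.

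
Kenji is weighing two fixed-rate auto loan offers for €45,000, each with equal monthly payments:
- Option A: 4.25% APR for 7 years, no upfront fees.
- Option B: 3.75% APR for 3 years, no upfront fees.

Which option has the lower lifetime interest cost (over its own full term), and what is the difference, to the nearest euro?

Option A: at 4.25% the monthly rate is 0.0035417, so the payment is 45,000 × 0.0035417 / (1 − 1.0035417^−84) = €620.29.
Total interest on Option A = 84 × €620.29 − €45,000 = €7,104.36.
Option B: at 3.75% the monthly rate is 0.0031250, so the payment is 45,000 × 0.0031250 / (1 − 1.0031250^−36) = €1,323.58.
Total interest on Option B = 36 × €1,323.58 − €45,000 = €2,648.88.
Option B is lower by €4,455.48.

Option B by €4,455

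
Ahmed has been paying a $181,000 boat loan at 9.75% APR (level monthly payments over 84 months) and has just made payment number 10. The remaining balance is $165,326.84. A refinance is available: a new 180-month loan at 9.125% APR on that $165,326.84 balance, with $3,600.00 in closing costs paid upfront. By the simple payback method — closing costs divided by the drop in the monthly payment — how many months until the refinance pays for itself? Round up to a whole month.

Current payment = 181,000 × 9.75%/12 / (1 − (1+0.0081250)^−84) = $2,981.49.
Refinanced payment = 165,326.84 × 0.0076042 / (1 − (1+0.0076042)^−180) = $1,689.17.
Monthly savings = $2,981.49 − $1,689.17 = $1,292.32.
Break-even = $3,600.00 / $1,292.32 = 2.79 → 3 months.

3 months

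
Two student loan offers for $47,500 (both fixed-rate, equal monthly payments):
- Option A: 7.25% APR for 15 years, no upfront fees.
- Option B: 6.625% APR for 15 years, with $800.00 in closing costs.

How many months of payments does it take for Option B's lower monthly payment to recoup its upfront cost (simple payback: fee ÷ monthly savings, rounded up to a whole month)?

49 months

Option A: at 7.25% the monthly rate is 0.0060417, so the payment is 47,500 × 0.0060417 / (1 − 1.0060417^−180) = $433.61.
Option B: monthly rate = 6.625%/12 = 0.0055208; payment = 47,500 × 0.0055208 / (1 − (1+0.0055208)^−180) = $417.05.
Monthly savings = $433.61 − $417.05 = $16.56.
Break-even = $800.00 / $16.56 = 48.31 → 49 months.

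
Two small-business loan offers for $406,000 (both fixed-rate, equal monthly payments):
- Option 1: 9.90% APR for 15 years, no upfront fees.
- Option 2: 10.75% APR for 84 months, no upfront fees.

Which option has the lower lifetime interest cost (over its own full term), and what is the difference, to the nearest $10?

Option 2 by $201,390

Option 1: at 9.90% the monthly rate is 0.0082500, so the payment is 406,000 × 0.0082500 / (1 − 1.0082500^−180) = $4,338.09.
Total interest on Option 1 = 180 × $4,338.09 − $406,000 = $374,856.20.
Option 2: monthly rate = 10.75%/12 = 0.0089583; payment = 406,000 × 0.0089583 / (1 − (1+0.0089583)^−84) = $6,898.46.
Total interest on Option 2 = 84 × $6,898.46 − $406,000 = $173,470.64.
Option 2 is lower by $201,385.56.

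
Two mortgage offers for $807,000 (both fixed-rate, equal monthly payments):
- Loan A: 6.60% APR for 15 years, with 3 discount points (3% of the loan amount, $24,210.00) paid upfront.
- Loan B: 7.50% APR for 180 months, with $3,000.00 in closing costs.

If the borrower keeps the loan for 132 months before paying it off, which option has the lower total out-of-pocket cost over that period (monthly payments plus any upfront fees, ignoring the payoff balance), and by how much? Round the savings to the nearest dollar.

Loan A by $32,476

Loan A: monthly rate = 6.6%/12 = 0.0055000; payment = 807,000 × 0.0055000 / (1 − (1+0.0055000)^−180) = $7,074.28.
Loan B: monthly rate = 7.5%/12 = 0.0062500; payment = 807,000 × 0.0062500 / (1 − (1+0.0062500)^−180) = $7,480.99.
Over 132 months: Loan A costs 132 × $7,074.28 + $24,210.00 = $958,014.96; Loan B costs 132 × $7,480.99 + $3,000.00 = $990,490.68.
Loan A is cheaper by $990,490.68 − $958,014.96 = $32,475.72.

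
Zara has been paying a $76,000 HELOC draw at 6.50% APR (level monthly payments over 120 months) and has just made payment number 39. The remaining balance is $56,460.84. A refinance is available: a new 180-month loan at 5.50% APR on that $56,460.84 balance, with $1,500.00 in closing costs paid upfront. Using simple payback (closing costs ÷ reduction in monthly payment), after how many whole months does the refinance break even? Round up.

Current payment = 76,000 × 6.5%/12 / (1 − (1+0.0054167)^−120) = $862.96.
Refinanced payment = 56,460.84 × 0.0045833 / (1 − (1+0.0045833)^−180) = $461.33.
Monthly savings = $862.96 − $461.33 = $401.63.
Break-even = $1,500.00 / $401.63 = 3.73 → 4 months.

4 months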